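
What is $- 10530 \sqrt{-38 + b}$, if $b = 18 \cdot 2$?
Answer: $- 10530 i \sqrt{2} \approx - 14892.0 i$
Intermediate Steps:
$b = 36$
$- 10530 \sqrt{-38 + b} = - 10530 \sqrt{-38 + 36} = - 10530 \sqrt{-2} = - 10530 i \sqrt{2}$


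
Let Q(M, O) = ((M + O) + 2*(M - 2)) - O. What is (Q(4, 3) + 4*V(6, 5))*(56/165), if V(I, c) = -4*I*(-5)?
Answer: 27328/165 ≈ 165.62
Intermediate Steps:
Q(M, O) = -4 + 3*M (Q(M, O) = ((M + O) + 2*(-2 + M)) - O = ((M + O) + (-4 + 2*M)) - O = (-4 + O + 3*M) - O = -4 + 3*M)
V(I, c) = 20*I
(Q(4, 3) + 4*V(6, 5))*(56/165) = ((-4 + 3*4) + 4*(20*6))*(56/165) = ((-4 + 12) + 4*120)*(56*(1/165)) = (8 + 480)*(56/165) = 488*(56/165) = 27328/165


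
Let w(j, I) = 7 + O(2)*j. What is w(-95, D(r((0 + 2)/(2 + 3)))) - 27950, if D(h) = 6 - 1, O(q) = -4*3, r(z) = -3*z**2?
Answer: -26803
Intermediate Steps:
O(q) = -12
D(h) = 5
w(j, I) = 7 - 12*j
w(-95, D(r((0 + 2)/(2 + 3)))) - 27950 = (7 - 12*(-95)) - 27950 = (7 + 1140) - 27950 = 1147 - 27950 = -26803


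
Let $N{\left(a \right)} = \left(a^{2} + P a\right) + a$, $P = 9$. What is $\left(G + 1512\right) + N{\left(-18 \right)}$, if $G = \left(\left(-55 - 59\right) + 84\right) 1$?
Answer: $1626$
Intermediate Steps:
$G = -30$ ($G = \left(-114 + 84\right) 1 = \left(-30\right) 1 = -30$)
$N{\left(a \right)} = a^{2} + 10 a$ ($N{\left(a \right)} = \left(a^{2} + 9 a\right) + a = a^{2} + 10 a$)
$\left(G + 1512\right) + N{\left(-18 \right)} = \left(-30 + 1512\right) - 18 \left(10 - 18\right) = 1482 - -144 = 1482 + 144 = 1626$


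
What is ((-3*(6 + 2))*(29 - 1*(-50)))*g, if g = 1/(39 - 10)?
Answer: -1896/29 ≈ -65.379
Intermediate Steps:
g = 1/29 ≈ 0.034483
((-3*(6 + 2))*(29 - 1*(-50)))*g = ((-3*(6 + 2))*(29 - 1*(-50)))*(1/29) = ((-3*8)*(29 + 50))*(1/29) = -24*79*(1/29) = -1896*1/29 = -1896/29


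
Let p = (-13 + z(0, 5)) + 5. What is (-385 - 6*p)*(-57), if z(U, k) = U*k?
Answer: 19209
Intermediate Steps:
p = -8 (p = (-13 + 0*5) + 5 = (-13 + 0) + 5 = -13 + 5 = -8)
(-385 - 6*p)*(-57) = (-385 - 6*(-8))*(-57) = (-385 + 48)*(-57) = -337*(-57) = 19209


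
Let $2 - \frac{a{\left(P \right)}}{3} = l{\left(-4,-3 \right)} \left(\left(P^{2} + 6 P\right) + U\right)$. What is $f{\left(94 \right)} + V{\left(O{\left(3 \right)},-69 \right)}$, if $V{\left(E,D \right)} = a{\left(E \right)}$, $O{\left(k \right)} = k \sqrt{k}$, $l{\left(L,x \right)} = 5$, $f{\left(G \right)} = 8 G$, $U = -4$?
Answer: $413 - 270 \sqrt{3} \approx -54.654$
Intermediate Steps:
$a{\left(P \right)} = 66 - 90 P - 15 P^{2}$ ($a{\left(P \right)} = 6 - 3 \cdot 5 \left(\left(P^{2} + 6 P\right) - 4\right) = 6 - 3 \cdot 5 \left(-4 + P^{2} + 6 P\right) = 6 - 3 \left(-20 + 5 P^{2} + 30 P\right) = 6 - \left(-60 + 15 P^{2} + 90 P\right) = 66 - 90 P - 15 P^{2}$)
$O{\left(k \right)} = k^{\frac{3}{2}}$
$V{\left(E,D \right)} = 66 - 90 E - 15 E^{2}$
$f{\left(94 \right)} + V{\left(O{\left(3 \right)},-69 \right)} = 8 \cdot 94 - \left(-66 + 405 + 270 \sqrt{3}\right) = 752 - \left(-66 + 405 + 90 \cdot 3 \sqrt{3}\right) = 752 - \left(339 + 270 \sqrt{3}\right) = 413 - 270 \sqrt{3}$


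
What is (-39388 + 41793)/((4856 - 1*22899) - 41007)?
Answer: -481/11810 ≈ -0.040728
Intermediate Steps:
(-39388 + 41793)/((4856 - 1*22899) - 41007) = 2405/((4856 - 22899) - 41007) = 2405/(-18043 - 41007) = 2405/(-59050) = 2405*(-1/59050) = -481/11810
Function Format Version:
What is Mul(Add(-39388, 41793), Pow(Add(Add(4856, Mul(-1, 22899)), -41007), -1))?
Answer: Rational(-481, 11810) ≈ -0.040728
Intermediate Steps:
Mul(Add(-39388, 41793), Pow(Add(Add(4856, Mul(-1, 22899)), -41007), -1)) = Mul(2405, Pow(Add(Add(4856, -22899), -41007), -1)) = Mul(2405, Pow(Add(-18043, -41007), -1)) = Mul(2405, Pow(-59050, -1)) = Mul(2405, Rational(-1, 59050)) = Rational(-481, 11810)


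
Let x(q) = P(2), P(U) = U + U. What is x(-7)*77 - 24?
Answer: 284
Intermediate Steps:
P(U) = 2*U
x(q) = 4 (x(q) = 2*2 = 4)
x(-7)*77 - 24 = 4*77 - 24 = 308 - 24 = 284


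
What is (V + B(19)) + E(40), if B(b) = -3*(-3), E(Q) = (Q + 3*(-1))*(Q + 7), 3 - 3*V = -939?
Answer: 2062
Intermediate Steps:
V = 314 (V = 1 - ⅓*(-939) = 1 + 313 = 314)
E(Q) = (-3 + Q)*(7 + Q) (E(Q) = (Q - 3)*(7 + Q) = (-3 + Q)*(7 + Q))
B(b) = 9
(V + B(19)) + E(40) = (314 + 9) + (-21 + 40² + 4*40) = 323 + (-21 + 1600 + 160) = 323 + 1739 = 2062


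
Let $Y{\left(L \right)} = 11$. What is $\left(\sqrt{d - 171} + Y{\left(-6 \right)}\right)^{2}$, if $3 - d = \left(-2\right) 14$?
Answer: $-19 + 44 i \sqrt{35} \approx -19.0 + 260.31 i$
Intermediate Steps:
$d = 31$ ($d = 3 - \left(-2\right) 14 = 3 - -28 = 3 + 28 = 31$)
$\left(\sqrt{d - 171} + Y{\left(-6 \right)}\right)^{2} = \left(\sqrt{31 - 171} + 11\right)^{2} = \left(\sqrt{-140} + 11\right)^{2} = \left(2 i \sqrt{35} + 11\right)^{2} = \left(11 + 2 i \sqrt{35}\right)^{2}$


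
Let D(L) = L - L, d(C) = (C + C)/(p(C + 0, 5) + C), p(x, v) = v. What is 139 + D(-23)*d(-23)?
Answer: 139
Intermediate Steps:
d(C) = 2*C/(5 + C) (d(C) = (C + C)/(5 + C) = (2*C)/(5 + C) = 2*C/(5 + C))
D(L) = 0
139 + D(-23)*d(-23) = 139 + 0*(2*(-23)/(5 - 23)) = 139 + 0*(2*(-23)/(-18)) = 139 + 0*(2*(-23)*(-1/18)) = 139 + 0*(23/9) = 139 + 0 = 139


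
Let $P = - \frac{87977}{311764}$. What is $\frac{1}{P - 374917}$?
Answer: $- \frac{311764}{116885711565} \approx -2.6673 \cdot 10^{-6}$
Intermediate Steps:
$P = - \frac{87977}{311764}$ ($P = \left(-87977\right) \frac{1}{311764} = - \frac{87977}{311764} \approx -0.28219$)
$\frac{1}{P - 374917} = \frac{1}{- \frac{87977}{311764} - 374917} = \frac{1}{- \frac{116885711565}{311764}} = - \frac{311764}{116885711565}$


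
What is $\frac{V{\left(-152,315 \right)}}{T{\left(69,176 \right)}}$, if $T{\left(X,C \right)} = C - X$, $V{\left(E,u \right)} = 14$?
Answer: $\frac{14}{107} \approx 0.13084$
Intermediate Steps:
$\frac{V{\left(-152,315 \right)}}{T{\left(69,176 \right)}} = \frac{14}{176 - 69} = \frac{14}{107}$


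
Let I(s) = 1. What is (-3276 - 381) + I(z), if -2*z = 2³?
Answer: -3656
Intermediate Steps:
z = -4 (z = -½*2³ = -½*8 = -4)
(-3276 - 381) + I(z) = (-3276 - 381) + 1 = -3657 + 1 = -3656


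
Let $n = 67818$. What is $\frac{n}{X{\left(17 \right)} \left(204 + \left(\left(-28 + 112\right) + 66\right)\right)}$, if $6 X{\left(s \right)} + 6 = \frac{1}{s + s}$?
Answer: $- \frac{2305812}{11977} \approx -192.52$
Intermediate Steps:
$X{\left(s \right)} = -1 + \frac{1}{12 s}$ ($X{\left(s \right)} = -1 + \frac{1}{6 \left(s + s\right)} = -1 + \frac{1}{6 \cdot 2 s} = -1 + \frac{\frac{1}{2} \frac{1}{s}}{6} = -1 + \frac{1}{12 s}$)
$\frac{n}{X{\left(17 \right)} \left(204 + \left(\left(-28 + 112\right) + 66\right)\right)} = \frac{67818}{\frac{\frac{1}{12} - 17}{17} \left(204 + \left(\left(-28 + 112\right) + 66\right)\right)} = \frac{67818}{\frac{\frac{1}{12} - 17}{17} \left(204 + \left(84 + 66\right)\right)} = \frac{67818}{\frac{1}{17} \left(- \frac{203}{12}\right) \left(204 + 150\right)} = \frac{67818}{\left(- \frac{203}{204}\right) 354} = \frac{67818}{- \frac{11977}{34}} = 67818 \left(- \frac{34}{11977}\right) = - \frac{2305812}{11977}$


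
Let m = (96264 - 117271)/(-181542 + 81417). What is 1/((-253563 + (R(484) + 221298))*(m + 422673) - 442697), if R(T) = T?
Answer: -100125/1345021175287217 ≈ -7.4441e-11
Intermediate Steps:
m = 21007/100125 (m = -21007/(-100125) = -21007*(-1/100125) = 21007/100125 ≈ 0.20981)
1/((-253563 + (R(484) + 221298))*(m + 422673) - 442697) = 1/((-253563 + (484 + 221298))*(21007/100125 + 422673) - 442697) = 1/((-253563 + 221782)*(42320155132/100125) - 442697) = 1/(-31781*42320155132/100125 - 442697) = 1/(-1344976850250092/100125 - 442697) = 1/(-1345021175287217/100125) = -100125/1345021175287217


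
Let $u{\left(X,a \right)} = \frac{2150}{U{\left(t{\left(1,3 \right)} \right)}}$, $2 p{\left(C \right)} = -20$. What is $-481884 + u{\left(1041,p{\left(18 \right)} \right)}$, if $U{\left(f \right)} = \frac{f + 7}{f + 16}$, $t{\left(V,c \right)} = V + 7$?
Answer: $-478444$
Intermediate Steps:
$t{\left(V,c \right)} = 7 + V$
$p{\left(C \right)} = -10$ ($p{\left(C \right)} = \frac{1}{2} \left(-20\right) = -10$)
$U{\left(f \right)} = \frac{7 + f}{16 + f}$
$u{\left(X,a \right)} = 3440$ ($u{\left(X,a \right)} = \frac{2150}{\frac{1}{16 + \left(7 + 1\right)} \left(7 + \left(7 + 1\right)\right)} = \frac{2150}{\frac{1}{16 + 8} \left(7 + 8\right)} = \frac{2150}{\frac{1}{24} \cdot 15} = \frac{2150}{\frac{5}{8}} = 2150 \cdot \frac{8}{5} = 3440$)
$-481884 + u{\left(1041,p{\left(18 \right)} \right)} = -481884 + 3440 = -478444$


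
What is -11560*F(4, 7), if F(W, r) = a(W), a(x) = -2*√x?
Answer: 46240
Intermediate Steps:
F(W, r) = -2*√W
-11560*F(4, 7) = -(-23120)*√4 = -(-23120)*2 = -11560*(-4) = 46240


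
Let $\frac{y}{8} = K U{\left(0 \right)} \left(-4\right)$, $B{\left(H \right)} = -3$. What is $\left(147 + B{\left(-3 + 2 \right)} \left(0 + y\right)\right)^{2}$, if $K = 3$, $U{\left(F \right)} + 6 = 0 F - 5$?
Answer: $9126441$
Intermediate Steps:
$U{\left(F \right)} = -11$ ($U{\left(F \right)} = -6 - \left(5 + 0 F\right) = -6 + \left(0 - 5\right) = -6 - 5 = -11$)
$y = 1056$ ($y = 8 \cdot 3 \left(-11\right) \left(-4\right) = 8 \left(\left(-33\right) \left(-4\right)\right) = 8 \cdot 132 = 1056$)
$\left(147 + B{\left(-3 + 2 \right)} \left(0 + y\right)\right)^{2} = \left(147 - 3 \left(0 + 1056\right)\right)^{2} = \left(147 - 3168\right)^{2} = \left(-3021\right)^{2} = 9126441$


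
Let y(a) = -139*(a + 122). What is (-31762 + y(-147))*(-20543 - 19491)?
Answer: 1132441758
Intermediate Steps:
y(a) = -16958 - 139*a (y(a) = -139*(122 + a) = -16958 - 139*a)
(-31762 + y(-147))*(-20543 - 19491) = (-31762 + (-16958 - 139*(-147)))*(-20543 - 19491) = (-31762 + (-16958 + 20433))*(-40034) = (-31762 + 3475)*(-40034) = -28287*(-40034) = 1132441758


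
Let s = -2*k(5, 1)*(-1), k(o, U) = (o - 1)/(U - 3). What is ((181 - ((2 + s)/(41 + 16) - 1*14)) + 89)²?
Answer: 262116100/3249 ≈ 80676.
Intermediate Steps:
k(o, U) = (-1 + o)/(-3 + U)
s = -4 (s = -2*(-1 + 5)/(-3 + 1)*(-1) = -2*4/(-2)*(-1) = -(-1)*4*(-1) = -2*(-2)*(-1) = 4*(-1) = -4)
((181 - ((2 + s)/(41 + 16) - 1*14)) + 89)² = ((181 - ((2 - 4)/(41 + 16) - 1*14)) + 89)² = ((181 - (-2/57 - 14)) + 89)² = ((181 - 1*(-800/57)) + 89)² = ((181 + 800/57) + 89)² = (11117/57 + 89)² = (16190/57)² = 262116100/3249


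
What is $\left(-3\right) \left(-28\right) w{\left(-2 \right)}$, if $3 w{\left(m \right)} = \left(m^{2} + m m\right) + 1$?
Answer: $252$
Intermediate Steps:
$w{\left(m \right)} = \frac{1}{3} + \frac{2 m^{2}}{3}$ ($w{\left(m \right)} = \frac{\left(m^{2} + m m\right) + 1}{3} = \frac{\left(m^{2} + m^{2}\right) + 1}{3} = \frac{2 m^{2} + 1}{3} = \frac{1 + 2 m^{2}}{3} = \frac{1}{3} + \frac{2 m^{2}}{3}$)
$\left(-3\right) \left(-28\right) w{\left(-2 \right)} = \left(-3\right) \left(-28\right) \left(\frac{1}{3} + \frac{2 \left(-2\right)^{2}}{3}\right) = 84 \left(\frac{1}{3} + \frac{2}{3} \cdot 4\right) = 84 \left(\frac{1}{3} + \frac{8}{3}\right) = 84 \cdot 3 = 252$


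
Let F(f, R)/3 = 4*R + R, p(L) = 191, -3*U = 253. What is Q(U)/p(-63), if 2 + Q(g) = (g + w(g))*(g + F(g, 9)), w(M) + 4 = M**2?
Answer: 9608474/5157 ≈ 1863.2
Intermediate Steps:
U = -253/3 (U = -1/3*253 = -253/3 ≈ -84.333)
F(f, R) = 15*R (F(f, R) = 3*(4*R + R) = 3*(5*R) = 15*R)
w(M) = -4 + M**2
Q(g) = -2 + (135 + g)*(-4 + g + g**2) (Q(g) = -2 + (g + (-4 + g**2))*(g + 15*9) = -2 + (-4 + g + g**2)*(g + 135) = -2 + (-4 + g + g**2)*(135 + g) = -2 + (135 + g)*(-4 + g + g**2))
Q(U)/p(-63) = (-542 + (-253/3)**3 + 131*(-253/3) + 136*(-253/3)**2)/191 = (-542 - 16194277/27 - 33143/3 + 136*(64009/9))*(1/191) = (-542 - 16194277/27 - 33143/3 + 8705224/9)*(1/191) = (9608474/27)*(1/191) = 9608474/5157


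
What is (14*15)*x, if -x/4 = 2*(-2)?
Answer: 3360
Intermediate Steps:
x = 16 (x = -8*(-2) = -4*(-4) = 16)
(14*15)*x = (14*15)*16 = 210*16 = 3360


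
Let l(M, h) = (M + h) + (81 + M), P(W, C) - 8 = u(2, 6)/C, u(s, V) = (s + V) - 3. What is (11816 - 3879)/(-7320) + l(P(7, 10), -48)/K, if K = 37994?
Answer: -150596189/139058040 ≈ -1.0830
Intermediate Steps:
u(s, V) = -3 + V + s (u(s, V) = (V + s) - 3 = -3 + V + s)
P(W, C) = 8 + 5/C (P(W, C) = 8 + (-3 + 6 + 2)/C = 8 + 5/C)
l(M, h) = 81 + h + 2*M
(11816 - 3879)/(-7320) + l(P(7, 10), -48)/K = (11816 - 3879)/(-7320) + (81 - 48 + 2*(8 + 5/10))/37994 = 7937*(-1/7320) + (81 - 48 + 2*(8 + 5*(1/10)))*(1/37994) = -7937/7320 + (81 - 48 + 2*(8 + 1/2))*(1/37994) = -7937/7320 + (81 - 48 + 2*(17/2))*(1/37994) = -7937/7320 + (81 - 48 + 17)*(1/37994) = -7937/7320 + 50*(1/37994) = -7937/7320 + 25/18997 = -150596189/139058040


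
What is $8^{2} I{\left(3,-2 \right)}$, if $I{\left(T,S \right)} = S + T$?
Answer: $64$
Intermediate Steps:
$8^{2} I{\left(3,-2 \right)} = 8^{2} \left(-2 + 3\right) = 64 \cdot 1 = 64$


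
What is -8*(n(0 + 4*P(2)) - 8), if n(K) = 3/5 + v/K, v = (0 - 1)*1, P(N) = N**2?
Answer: 597/10 ≈ 59.700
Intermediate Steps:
v = -1 (v = -1*1 = -1)
n(K) = 3/5 - 1/K
-8*(n(0 + 4*P(2)) - 8) = -8*((3/5 - 1/(0 + 4*2**2)) - 8) = -8*((3/5 - 1/(0 + 4*4)) - 8) = -8*((3/5 - 1/(0 + 16)) - 8) = -8*((3/5 - 1/16) - 8) = -8*(43/80 - 8) = -8*(-597/80) = 597/10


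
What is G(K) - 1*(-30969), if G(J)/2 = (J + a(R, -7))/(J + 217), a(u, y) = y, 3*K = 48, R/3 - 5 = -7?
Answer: 7215795/233 ≈ 30969.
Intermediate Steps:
R = -6 (R = 15 + 3*(-7) = 15 - 21 = -6)
K = 16 (K = (⅓)*48 = 16)
G(J) = 2*(-7 + J)/(217 + J) (G(J) = 2*((J - 7)/(J + 217)) = 2*((-7 + J)/(217 + J)) = 2*(-7 + J)/(217 + J))
G(K) - 1*(-30969) = 2*(-7 + 16)/(217 + 16) - 1*(-30969) = 2*9/233 + 30969 = 2*(1/233)*9 + 30969 = 18/233 + 30969 = 7215795/233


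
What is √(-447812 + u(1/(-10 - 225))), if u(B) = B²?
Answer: I*√24730417699/235 ≈ 669.19*I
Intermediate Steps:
√(-447812 + u(1/(-10 - 225))) = √(-447812 + (1/(-10 - 225))²) = √(-447812 + (1/(-235))²) = √(-447812 + (-1/235)²) = √(-447812 + 1/55225) = √(-24730417699/55225) = I*√24730417699/235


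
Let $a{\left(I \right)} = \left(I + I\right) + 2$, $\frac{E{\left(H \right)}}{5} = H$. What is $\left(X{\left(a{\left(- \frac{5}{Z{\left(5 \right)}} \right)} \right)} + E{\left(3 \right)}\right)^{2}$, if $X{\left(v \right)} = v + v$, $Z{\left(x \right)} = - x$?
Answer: $529$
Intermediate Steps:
$E{\left(H \right)} = 5 H$
$a{\left(I \right)} = 2 + 2 I$ ($a{\left(I \right)} = 2 I + 2 = 2 + 2 I$)
$X{\left(v \right)} = 2 v$
$\left(X{\left(a{\left(- \frac{5}{Z{\left(5 \right)}} \right)} \right)} + E{\left(3 \right)}\right)^{2} = \left(2 \left(2 + 2 \left(- \frac{5}{\left(-1\right) 5}\right)\right) + 5 \cdot 3\right)^{2} = \left(2 \left(2 + 2 \left(- \frac{5}{-5}\right)\right) + 15\right)^{2} = \left(2 \left(2 + 2 \left(\left(-5\right) \left(- \frac{1}{5}\right)\right)\right) + 15\right)^{2} = \left(2 \left(2 + 2 \cdot 1\right) + 15\right)^{2} = \left(2 \left(2 + 2\right) + 15\right)^{2} = \left(2 \cdot 4 + 15\right)^{2} = \left(8 + 15\right)^{2} = 23^{2} = 529$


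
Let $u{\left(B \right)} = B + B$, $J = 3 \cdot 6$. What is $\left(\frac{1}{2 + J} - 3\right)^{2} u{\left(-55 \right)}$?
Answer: $- \frac{38291}{40} \approx -957.28$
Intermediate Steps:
$J = 18$
$u{\left(B \right)} = 2 B$
$\left(\frac{1}{2 + J} - 3\right)^{2} u{\left(-55 \right)} = \left(\frac{1}{2 + 18} - 3\right)^{2} \cdot 2 \left(-55\right) = \left(\frac{1}{20} - 3\right)^{2} \left(-110\right) = \left(- \frac{59}{20}\right)^{2} \left(-110\right) = \frac{3481}{400} \left(-110\right) = - \frac{38291}{40}$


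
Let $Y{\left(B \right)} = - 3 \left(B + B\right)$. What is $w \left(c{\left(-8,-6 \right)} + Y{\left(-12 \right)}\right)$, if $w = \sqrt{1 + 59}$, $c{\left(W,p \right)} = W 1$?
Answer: $128 \sqrt{15} \approx 495.74$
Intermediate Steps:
$Y{\left(B \right)} = - 6 B$ ($Y{\left(B \right)} = - 3 \cdot 2 B = - 6 B$)
$c{\left(W,p \right)} = W$
$w = 2 \sqrt{15}$ ($w = \sqrt{60} = 2 \sqrt{15} \approx 7.746$)
$w \left(c{\left(-8,-6 \right)} + Y{\left(-12 \right)}\right) = 2 \sqrt{15} \left(-8 - -72\right) = 2 \sqrt{15} \left(-8 + 72\right) = 2 \sqrt{15} \cdot 64 = 128 \sqrt{15}$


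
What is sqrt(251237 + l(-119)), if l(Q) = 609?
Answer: sqrt(251846) ≈ 501.84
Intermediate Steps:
sqrt(251237 + l(-119)) = sqrt(251237 + 609) = sqrt(251846)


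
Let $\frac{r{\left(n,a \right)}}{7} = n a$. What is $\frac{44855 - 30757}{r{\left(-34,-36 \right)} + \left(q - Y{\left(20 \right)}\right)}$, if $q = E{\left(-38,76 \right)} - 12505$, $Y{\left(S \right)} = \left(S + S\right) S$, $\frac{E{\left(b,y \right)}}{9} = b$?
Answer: $- \frac{14098}{5079} \approx -2.7757$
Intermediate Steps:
$E{\left(b,y \right)} = 9 b$
$Y{\left(S \right)} = 2 S^{2}$ ($Y{\left(S \right)} = 2 S S = 2 S^{2}$)
$q = -12847$ ($q = 9 \left(-38\right) - 12505 = -342 - 12505 = -12847$)
$r{\left(n,a \right)} = 7 a n$ ($r{\left(n,a \right)} = 7 n a = 7 a n$)
$\frac{44855 - 30757}{r{\left(-34,-36 \right)} + \left(q - Y{\left(20 \right)}\right)} = \frac{44855 - 30757}{7 \left(-36\right) \left(-34\right) - \left(12847 + 2 \cdot 20^{2}\right)} = \frac{14098}{8568 - \left(12847 + 2 \cdot 400\right)} = \frac{14098}{8568 - 13647} = \frac{14098}{-5079} = 14098 \left(- \frac{1}{5079}\right) = - \frac{14098}{5079}$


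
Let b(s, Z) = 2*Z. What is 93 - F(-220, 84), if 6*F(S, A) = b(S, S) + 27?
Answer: 971/6 ≈ 161.83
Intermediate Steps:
F(S, A) = 9/2 + S/3 (F(S, A) = (2*S + 27)/6 = (27 + 2*S)/6 = 9/2 + S/3)
93 - F(-220, 84) = 93 - (9/2 + (⅓)*(-220)) = 93 - (9/2 - 220/3) = 93 - 1*(-413/6) = 93 + 413/6 = 971/6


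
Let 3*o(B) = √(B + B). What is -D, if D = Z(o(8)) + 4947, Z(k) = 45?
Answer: -4992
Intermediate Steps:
o(B) = √2*√B/3 (o(B) = √(B + B)/3 = √(2*B)/3 = (√2*√B)/3 = √2*√B/3)
D = 4992 (D = 45 + 4947 = 4992)
-D = -1*4992 = -4992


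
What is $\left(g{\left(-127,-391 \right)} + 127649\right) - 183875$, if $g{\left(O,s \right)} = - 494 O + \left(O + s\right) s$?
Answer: $209050$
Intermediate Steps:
$g{\left(O,s \right)} = - 494 O + s \left(O + s\right)$
$\left(g{\left(-127,-391 \right)} + 127649\right) - 183875 = \left(\left(\left(-391\right)^{2} - -62738 - -49657\right) + 127649\right) - 183875 = \left(\left(152881 + 62738 + 49657\right) + 127649\right) - 183875 = \left(265276 + 127649\right) - 183875 = 392925 - 183875 = 209050$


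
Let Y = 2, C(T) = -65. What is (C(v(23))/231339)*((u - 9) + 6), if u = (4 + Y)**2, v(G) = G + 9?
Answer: -715/77113 ≈ -0.0092721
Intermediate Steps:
v(G) = 9 + G
u = 36 (u = (4 + 2)**2 = 6**2 = 36)
(C(v(23))/231339)*((u - 9) + 6) = (-65/231339)*((36 - 9) + 6) = (-65*1/231339)*(27 + 6) = -65/231339*33 = -715/77113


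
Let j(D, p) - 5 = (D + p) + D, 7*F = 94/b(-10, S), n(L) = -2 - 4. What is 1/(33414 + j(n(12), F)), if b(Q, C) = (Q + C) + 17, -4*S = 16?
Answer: 21/701641 ≈ 2.9930e-5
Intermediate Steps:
S = -4 (S = -1/4*16 = -4)
b(Q, C) = 17 + C + Q (b(Q, C) = (C + Q) + 17 = 17 + C + Q)
n(L) = -6
F = 94/21 (F = (94/(17 - 4 - 10))/7 = (94/3)/7 = (94*(1/3))/7 = (1/7)*(94/3) = 94/21 ≈ 4.4762)
j(D, p) = 5 + p + 2*D (j(D, p) = 5 + ((D + p) + D) = 5 + (p + 2*D) = 5 + p + 2*D)
1/(33414 + j(n(12), F)) = 1/(33414 + (5 + 94/21 + 2*(-6))) = 1/(33414 + (5 + 94/21 - 12)) = 1/(33414 - 53/21) = 1/(701641/21) = 21/701641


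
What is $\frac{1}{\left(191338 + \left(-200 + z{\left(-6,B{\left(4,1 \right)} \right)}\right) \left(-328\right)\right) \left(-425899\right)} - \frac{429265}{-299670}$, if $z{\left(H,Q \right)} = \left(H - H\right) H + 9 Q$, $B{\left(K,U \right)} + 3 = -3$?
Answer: $\frac{278958242651906}{194740816456025} \approx 1.4325$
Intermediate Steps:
$B{\left(K,U \right)} = -6$ ($B{\left(K,U \right)} = -3 - 3 = -6$)
$z{\left(H,Q \right)} = 9 Q$ ($z{\left(H,Q \right)} = 0 H + 9 Q = 0 + 9 Q = 9 Q$)
$\frac{1}{\left(191338 + \left(-200 + z{\left(-6,B{\left(4,1 \right)} \right)}\right) \left(-328\right)\right) \left(-425899\right)} - \frac{429265}{-299670} = \frac{1}{\left(191338 + \left(-200 + 9 \left(-6\right)\right) \left(-328\right)\right) \left(-425899\right)} - \frac{429265}{-299670} = \frac{1}{191338 + \left(-200 - 54\right) \left(-328\right)} \left(- \frac{1}{425899}\right) - - \frac{85853}{59934} = \frac{1}{191338 - -83312} \left(- \frac{1}{425899}\right) + \frac{85853}{59934} = \frac{1}{191338 + 83312} \left(- \frac{1}{425899}\right) + \frac{85853}{59934} = \frac{1}{274650} \left(- \frac{1}{425899}\right) + \frac{85853}{59934} = - \frac{1}{116973160350} + \frac{85853}{59934} = \frac{278958242651906}{194740816456025}$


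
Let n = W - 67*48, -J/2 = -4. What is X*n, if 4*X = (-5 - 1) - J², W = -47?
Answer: 114205/2 ≈ 57103.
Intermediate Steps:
J = 8 (J = -2*(-4) = 8)
n = -3263 (n = -47 - 67*48 = -47 - 3216 = -3263)
X = -35/2 (X = ((-5 - 1) - 1*8²)/4 = (-6 - 1*64)/4 = (-6 - 64)/4 = (¼)*(-70) = -35/2 ≈ -17.500)
X*n = -35/2*(-3263) = 114205/2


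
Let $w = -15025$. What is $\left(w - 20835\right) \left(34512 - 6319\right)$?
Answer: $-1011000980$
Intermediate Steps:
$\left(w - 20835\right) \left(34512 - 6319\right) = \left(-15025 - 20835\right) \left(34512 - 6319\right) = \left(-35860\right) 28193 = -1011000980$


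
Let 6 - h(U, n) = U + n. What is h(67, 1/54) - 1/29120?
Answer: -47975227/786240 ≈ -61.019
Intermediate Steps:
h(U, n) = 6 - U - n (h(U, n) = 6 - (U + n) = 6 + (-U - n) = 6 - U - n)
h(67, 1/54) - 1/29120 = (6 - 1*67 - 1/54) - 1/29120 = (6 - 67 - 1*1/54) - 1*1/29120 = (6 - 67 - 1/54) - 1/29120 = -3295/54 - 1/29120 = -47975227/786240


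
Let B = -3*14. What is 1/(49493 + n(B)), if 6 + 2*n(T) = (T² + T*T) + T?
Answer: 1/51233 ≈ 1.9519e-5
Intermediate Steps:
B = -42
n(T) = -3 + T² + T/2 (n(T) = -3 + ((T² + T*T) + T)/2 = -3 + ((T² + T²) + T)/2 = -3 + (2*T² + T)/2 = -3 + (T + 2*T²)/2 = -3 + (T² + T/2) = -3 + T² + T/2)
1/(49493 + n(B)) = 1/(49493 + (-3 + (-42)² + (½)*(-42))) = 1/(49493 + (-3 + 1764 - 21)) = 1/(49493 + 1740) = 1/51233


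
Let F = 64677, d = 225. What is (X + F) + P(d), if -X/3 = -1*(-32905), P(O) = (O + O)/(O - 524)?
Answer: -10177812/299 ≈ -34040.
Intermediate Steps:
P(O) = 2*O/(-524 + O) (P(O) = (2*O)/(-524 + O) = 2*O/(-524 + O))
X = -98715 (X = -(-3)*(-32905) = -3*32905 = -98715)
(X + F) + P(d) = (-98715 + 64677) + 2*225/(-524 + 225) = -34038 + 2*225/(-299) = -34038 + 2*225*(-1/299) = -34038 - 450/299 = -10177812/299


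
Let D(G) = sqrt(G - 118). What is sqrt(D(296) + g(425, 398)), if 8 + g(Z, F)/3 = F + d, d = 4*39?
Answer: sqrt(1638 + sqrt(178)) ≈ 40.637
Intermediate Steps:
d = 156
g(Z, F) = 444 + 3*F (g(Z, F) = -24 + 3*(F + 156) = -24 + 3*(156 + F) = -24 + (468 + 3*F) = 444 + 3*F)
D(G) = sqrt(-118 + G)
sqrt(D(296) + g(425, 398)) = sqrt(sqrt(-118 + 296) + (444 + 3*398)) = sqrt(sqrt(178) + (444 + 1194)) = sqrt(sqrt(178) + 1638) = sqrt(1638 + sqrt(178))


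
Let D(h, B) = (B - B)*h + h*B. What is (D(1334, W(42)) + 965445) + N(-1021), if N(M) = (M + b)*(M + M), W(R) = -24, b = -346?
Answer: 3724843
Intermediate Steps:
D(h, B) = B*h (D(h, B) = 0*h + B*h = 0 + B*h = B*h)
N(M) = 2*M*(-346 + M) (N(M) = (M - 346)*(M + M) = (-346 + M)*(2*M) = 2*M*(-346 + M))
(D(1334, W(42)) + 965445) + N(-1021) = (-24*1334 + 965445) + 2*(-1021)*(-346 - 1021) = (-32016 + 965445) + 2*(-1021)*(-1367) = 933429 + 2791414 = 3724843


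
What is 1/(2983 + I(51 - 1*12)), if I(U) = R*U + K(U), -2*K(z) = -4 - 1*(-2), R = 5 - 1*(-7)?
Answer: 1/3452 ≈ 0.00028969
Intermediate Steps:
R = 12 (R = 5 + 7 = 12)
K(z) = 1 (K(z) = -(-4 - 1*(-2))/2 = -(-4 + 2)/2 = -½*(-2) = 1)
I(U) = 1 + 12*U (I(U) = 12*U + 1 = 1 + 12*U)
1/(2983 + I(51 - 1*12)) = 1/(2983 + (1 + 12*(51 - 1*12))) = 1/(2983 + (1 + 12*(51 - 12))) = 1/(2983 + (1 + 12*39)) = 1/(2983 + (1 + 468)) = 1/(2983 + 469) = 1/3452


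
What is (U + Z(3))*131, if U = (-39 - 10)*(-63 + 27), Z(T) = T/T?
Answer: 231215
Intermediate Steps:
Z(T) = 1
U = 1764 (U = -49*(-36) = 1764)
(U + Z(3))*131 = (1764 + 1)*131 = 1765*131 = 231215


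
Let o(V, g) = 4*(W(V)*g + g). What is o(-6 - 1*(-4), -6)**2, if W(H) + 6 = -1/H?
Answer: 11664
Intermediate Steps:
W(H) = -6 - 1/H
o(V, g) = 4*g + 4*g*(-6 - 1/V) (o(V, g) = 4*((-6 - 1/V)*g + g) = 4*(g*(-6 - 1/V) + g) = 4*(g + g*(-6 - 1/V)) = 4*g + 4*g*(-6 - 1/V))
o(-6 - 1*(-4), -6)**2 = (-20*(-6) - 4*(-6)/(-6 - 1*(-4)))**2 = (120 - 4*(-6)/(-6 + 4))**2 = (120 - 4*(-6)/(-2))**2 = (120 - 4*(-6)*(-1/2))**2 = (120 - 12)**2 = 108**2 = 11664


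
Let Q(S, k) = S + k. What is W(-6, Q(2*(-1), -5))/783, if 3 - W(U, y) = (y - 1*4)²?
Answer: -118/783 ≈ -0.15070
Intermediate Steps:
W(U, y) = 3 - (-4 + y)² (W(U, y) = 3 - (y - 1*4)² = 3 - (y - 4)² = 3 - (-4 + y)²)
W(-6, Q(2*(-1), -5))/783 = (3 - (-4 + (2*(-1) - 5))²)/783 = (3 - (-4 + (-2 - 5))²)*(1/783) = (3 - (-4 - 7)²)*(1/783) = (3 - 1*(-11)²)*(1/783) = (3 - 1*121)*(1/783) = (3 - 121)*(1/783) = -118*1/783 = -118/783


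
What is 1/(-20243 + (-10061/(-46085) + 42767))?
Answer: 46085/1038028601 ≈ 4.4397e-5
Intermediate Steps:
1/(-20243 + (-10061/(-46085) + 42767)) = 1/(-20243 + (-10061*(-1/46085) + 42767)) = 1/(-20243 + (10061/46085 + 42767)) = 1/(-20243 + 1970927256/46085) = 1/(1038028601/46085) = 46085/1038028601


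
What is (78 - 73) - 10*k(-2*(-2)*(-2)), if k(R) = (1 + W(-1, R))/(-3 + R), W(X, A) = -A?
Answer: 145/11 ≈ 13.182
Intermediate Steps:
k(R) = (1 - R)/(-3 + R)
(78 - 73) - 10*k(-2*(-2)*(-2)) = (78 - 73) - 10*(1 - (-2*(-2))*(-2))/(-3 - 2*(-2)*(-2)) = 5 - 10*(1 - 4*(-2))/(-3 + 4*(-2)) = 5 - 10*(1 - 1*(-8))/(-3 - 8) = 5 - 10*(1 + 8)/(-11) = 5 - (-10)*9/11 = 5 - 10*(-9/11) = 5 + 90/11 = 145/11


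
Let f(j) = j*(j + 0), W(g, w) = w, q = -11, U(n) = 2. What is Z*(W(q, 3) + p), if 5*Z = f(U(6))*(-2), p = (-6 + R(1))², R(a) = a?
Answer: -224/5 ≈ -44.800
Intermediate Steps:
f(j) = j² (f(j) = j*j = j²)
p = 25 (p = (-6 + 1)² = (-5)² = 25)
Z = -8/5 (Z = (2²*(-2))/5 = (4*(-2))/5 = (⅕)*(-8) = -8/5 ≈ -1.6000)
Z*(W(q, 3) + p) = -8*(3 + 25)/5 = -8/5*28 = -224/5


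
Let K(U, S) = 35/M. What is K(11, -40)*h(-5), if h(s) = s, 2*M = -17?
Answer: 350/17 ≈ 20.588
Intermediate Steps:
M = -17/2 (M = (½)*(-17) = -17/2 ≈ -8.5000)
K(U, S) = -70/17 (K(U, S) = 35/(-17/2) = 35*(-2/17) = -70/17)
K(11, -40)*h(-5) = -70/17*(-5) = 350/17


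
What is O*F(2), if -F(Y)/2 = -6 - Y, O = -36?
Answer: -576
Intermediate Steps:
F(Y) = 12 + 2*Y (F(Y) = -2*(-6 - Y) = 12 + 2*Y)
O*F(2) = -36*(12 + 2*2) = -36*(12 + 4) = -36*16 = -576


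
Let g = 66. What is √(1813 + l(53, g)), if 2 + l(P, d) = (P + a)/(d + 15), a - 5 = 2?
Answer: √146751/9 ≈ 42.565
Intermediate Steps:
a = 7 (a = 5 + 2 = 7)
l(P, d) = -2 + (7 + P)/(15 + d) (l(P, d) = -2 + (P + 7)/(d + 15) = -2 + (7 + P)/(15 + d))
√(1813 + l(53, g)) = √(1813 + (-23 + 53 - 2*66)/(15 + 66)) = √(1813 + (-23 + 53 - 132)/81) = √(1813 + (1/81)*(-102)) = √(1813 - 34/27) = √(48917/27) = √146751/9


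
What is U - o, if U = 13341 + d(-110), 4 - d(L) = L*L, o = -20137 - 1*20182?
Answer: 41564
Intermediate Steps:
o = -40319 (o = -20137 - 20182 = -40319)
d(L) = 4 - L**2 (d(L) = 4 - L*L = 4 - L**2)
U = 1245 (U = 13341 + (4 - 1*(-110)**2) = 13341 + (4 - 1*12100) = 13341 + (4 - 12100) = 13341 - 12096 = 1245)
U - o = 1245 - 1*(-40319) = 1245 + 40319 = 41564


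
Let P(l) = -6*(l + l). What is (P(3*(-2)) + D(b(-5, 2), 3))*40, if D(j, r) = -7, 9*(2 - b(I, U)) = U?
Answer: 2600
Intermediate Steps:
b(I, U) = 2 - U/9
P(l) = -12*l
(P(3*(-2)) + D(b(-5, 2), 3))*40 = (-36*(-2) - 7)*40 = (-12*(-6) - 7)*40 = (72 - 7)*40 = 65*40 = 2600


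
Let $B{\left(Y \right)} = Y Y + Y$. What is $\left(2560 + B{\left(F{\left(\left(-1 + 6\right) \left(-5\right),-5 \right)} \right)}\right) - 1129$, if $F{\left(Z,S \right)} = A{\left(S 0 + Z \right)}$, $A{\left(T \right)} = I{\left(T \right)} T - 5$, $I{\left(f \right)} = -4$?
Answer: $10551$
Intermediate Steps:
$A{\left(T \right)} = -5 - 4 T$ ($A{\left(T \right)} = - 4 T - 5 = -5 - 4 T$)
$F{\left(Z,S \right)} = -5 - 4 Z$ ($F{\left(Z,S \right)} = -5 - 4 \left(S 0 + Z\right) = -5 - 4 \left(0 + Z\right) = -5 - 4 Z$)
$B{\left(Y \right)} = Y + Y^{2}$ ($B{\left(Y \right)} = Y^{2} + Y = Y + Y^{2}$)
$\left(2560 + B{\left(F{\left(\left(-1 + 6\right) \left(-5\right),-5 \right)} \right)}\right) - 1129 = \left(2560 + \left(-5 - 4 \left(-1 + 6\right) \left(-5\right)\right) \left(1 - \left(5 + 4 \left(-1 + 6\right) \left(-5\right)\right)\right)\right) - 1129 = \left(2560 + \left(-5 - 4 \cdot 5 \left(-5\right)\right) \left(1 - \left(5 + 4 \cdot 5 \left(-5\right)\right)\right)\right) - 1129 = \left(2560 + \left(-5 - -100\right) \left(1 - -95\right)\right) - 1129 = \left(2560 + \left(-5 + 100\right) \left(1 + \left(-5 + 100\right)\right)\right) - 1129 = \left(2560 + 95 \left(1 + 95\right)\right) - 1129 = \left(2560 + 95 \cdot 96\right) - 1129 = \left(2560 + 9120\right) - 1129 = 11680 - 1129 = 10551$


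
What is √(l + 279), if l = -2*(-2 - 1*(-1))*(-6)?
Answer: √267 ≈ 16.340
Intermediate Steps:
l = -12 (l = -2*(-2 + 1)*(-6) = -2*(-1)*(-6) = 2*(-6) = -12)
√(l + 279) = √(-12 + 279) = √267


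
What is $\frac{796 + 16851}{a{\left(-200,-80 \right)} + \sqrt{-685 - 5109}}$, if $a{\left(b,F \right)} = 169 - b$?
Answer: $\frac{6511743}{141955} - \frac{17647 i \sqrt{5794}}{141955} \approx 45.872 - 9.4626 i$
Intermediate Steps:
$\frac{796 + 16851}{a{\left(-200,-80 \right)} + \sqrt{-685 - 5109}} = \frac{796 + 16851}{\left(169 - -200\right) + \sqrt{-685 - 5109}} = \frac{17647}{\left(169 + 200\right) + \sqrt{-5794}} = \frac{17647}{369 + i \sqrt{5794}}$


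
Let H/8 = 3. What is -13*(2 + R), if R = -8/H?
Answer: -65/3 ≈ -21.667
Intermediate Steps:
H = 24 (H = 8*3 = 24)
R = -⅓ (R = -8/24 = -8*1/24 = -⅓ ≈ -0.33333)
-13*(2 + R) = -13*(2 - ⅓) = -13*5/3 = -65/3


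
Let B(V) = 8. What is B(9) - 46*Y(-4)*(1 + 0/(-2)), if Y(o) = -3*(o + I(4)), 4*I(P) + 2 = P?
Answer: -475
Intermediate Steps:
I(P) = -½ + P/4
Y(o) = -3/2 - 3*o (Y(o) = -3*(o + (-½ + (¼)*4)) = -3*(o + (-½ + 1)) = -3*(o + ½) = -3*(½ + o) = -3/2 - 3*o)
B(9) - 46*Y(-4)*(1 + 0/(-2)) = 8 - 46*(-3/2 - 3*(-4))*(1 + 0/(-2)) = 8 - 46*(-3/2 + 12)*(1 + 0*(-½)) = 8 - 483*(1 + 0) = 8 - 483 = -475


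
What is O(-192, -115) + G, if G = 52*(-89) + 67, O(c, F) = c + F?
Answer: -4868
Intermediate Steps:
O(c, F) = F + c
G = -4561 (G = -4628 + 67 = -4561)
O(-192, -115) + G = (-115 - 192) - 4561 = -307 - 4561 = -4868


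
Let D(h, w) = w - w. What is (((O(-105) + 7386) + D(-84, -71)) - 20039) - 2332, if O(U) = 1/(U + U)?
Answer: -3146851/210 ≈ -14985.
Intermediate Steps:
O(U) = 1/(2*U)
D(h, w) = 0
(((O(-105) + 7386) + D(-84, -71)) - 20039) - 2332 = ((((½)/(-105) + 7386) + 0) - 20039) - 2332 = ((((½)*(-1/105) + 7386) + 0) - 20039) - 2332 = (((-1/210 + 7386) + 0) - 20039) - 2332 = ((1551059/210 + 0) - 20039) - 2332 = (1551059/210 - 20039) - 2332 = -2657131/210 - 2332 = -3146851/210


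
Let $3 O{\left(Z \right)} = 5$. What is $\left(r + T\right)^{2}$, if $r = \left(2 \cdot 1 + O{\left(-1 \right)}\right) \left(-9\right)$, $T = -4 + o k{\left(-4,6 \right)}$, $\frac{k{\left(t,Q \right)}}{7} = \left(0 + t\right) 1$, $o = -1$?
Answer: $81$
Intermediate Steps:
$k{\left(t,Q \right)} = 7 t$ ($k{\left(t,Q \right)} = 7 \left(0 + t\right) 1 = 7 t 1 = 7 t$)
$O{\left(Z \right)} = \frac{5}{3}$ ($O{\left(Z \right)} = \frac{1}{3} \cdot 5 = \frac{5}{3}$)
$T = 24$ ($T = -4 - 7 \left(-4\right) = -4 - -28 = -4 + 28 = 24$)
$r = -33$ ($r = \left(2 \cdot 1 + \frac{5}{3}\right) \left(-9\right) = \left(2 + \frac{5}{3}\right) \left(-9\right) = \frac{11}{3} \left(-9\right) = -33$)
$\left(r + T\right)^{2} = \left(-33 + 24\right)^{2} = \left(-9\right)^{2} = 81$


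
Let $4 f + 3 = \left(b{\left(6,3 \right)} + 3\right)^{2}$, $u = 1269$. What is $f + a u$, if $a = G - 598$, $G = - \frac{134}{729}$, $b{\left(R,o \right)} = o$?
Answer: $- \frac{81981397}{108} \approx -7.5909 \cdot 10^{5}$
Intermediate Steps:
$f = \frac{33}{4}$ ($f = - \frac{3}{4} + \frac{\left(3 + 3\right)^{2}}{4} = - \frac{3}{4} + \frac{6^{2}}{4} = - \frac{3}{4} + \frac{1}{4} \cdot 36 = - \frac{3}{4} + 9 = \frac{33}{4} \approx 8.25$)
$G = - \frac{134}{729}$ ($G = \left(-134\right) \frac{1}{729} = - \frac{134}{729} \approx -0.18381$)
$a = - \frac{436076}{729}$ ($a = - \frac{134}{729} - 598 = - \frac{436076}{729} \approx -598.18$)
$f + a u = \frac{33}{4} - \frac{20495572}{27} = - \frac{81981397}{108}$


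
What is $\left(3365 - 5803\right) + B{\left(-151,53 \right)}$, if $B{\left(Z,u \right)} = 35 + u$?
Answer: $-2350$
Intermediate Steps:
$\left(3365 - 5803\right) + B{\left(-151,53 \right)} = \left(3365 - 5803\right) + \left(35 + 53\right) = -2438 + 88 = -2350$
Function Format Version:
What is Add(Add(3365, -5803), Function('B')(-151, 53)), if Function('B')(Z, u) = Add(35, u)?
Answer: -2350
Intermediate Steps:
Add(Add(3365, -5803), Function('B')(-151, 53)) = Add(Add(3365, -5803), Add(35, 53)) = Add(-2438, 88) = -2350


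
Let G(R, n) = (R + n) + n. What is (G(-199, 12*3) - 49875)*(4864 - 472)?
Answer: -219608784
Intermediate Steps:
G(R, n) = R + 2*n
(G(-199, 12*3) - 49875)*(4864 - 472) = ((-199 + 2*(12*3)) - 49875)*(4864 - 472) = ((-199 + 2*36) - 49875)*4392 = ((-199 + 72) - 49875)*4392 = (-127 - 49875)*4392 = -50002*4392 = -219608784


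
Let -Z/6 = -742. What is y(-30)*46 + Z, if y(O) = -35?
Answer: 2842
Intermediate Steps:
Z = 4452 (Z = -6*(-742) = 4452)
y(-30)*46 + Z = -35*46 + 4452 = -1610 + 4452 = 2842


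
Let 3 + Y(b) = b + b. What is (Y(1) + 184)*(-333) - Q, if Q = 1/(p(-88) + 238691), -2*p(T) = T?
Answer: -14548272166/238735 ≈ -60939.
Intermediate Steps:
Y(b) = -3 + 2*b (Y(b) = -3 + (b + b) = -3 + 2*b)
p(T) = -T/2
Q = 1/238735 (Q = 1/(-½*(-88) + 238691) = 1/(44 + 238691) = 1/238735 ≈ 4.1887e-6)
(Y(1) + 184)*(-333) - Q = ((-3 + 2*1) + 184)*(-333) - 1*1/238735 = ((-3 + 2) + 184)*(-333) - 1/238735 = (-1 + 184)*(-333) - 1/238735 = 183*(-333) - 1/238735 = -60939 - 1/238735 = -14548272166/238735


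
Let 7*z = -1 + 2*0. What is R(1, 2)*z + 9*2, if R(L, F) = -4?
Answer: 130/7 ≈ 18.571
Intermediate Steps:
z = -⅐ (z = (-1 + 2*0)/7 = (-1 + 0)/7 = (⅐)*(-1) = -⅐ ≈ -0.14286)
R(1, 2)*z + 9*2 = -4*(-⅐) + 9*2 = 4/7 + 18 = 130/7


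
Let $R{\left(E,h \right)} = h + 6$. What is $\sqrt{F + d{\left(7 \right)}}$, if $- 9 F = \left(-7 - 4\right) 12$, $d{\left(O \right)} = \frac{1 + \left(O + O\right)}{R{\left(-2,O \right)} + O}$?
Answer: $\frac{\sqrt{555}}{6} \approx 3.9264$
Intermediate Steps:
$R{\left(E,h \right)} = 6 + h$
$d{\left(O \right)} = \frac{1 + 2 O}{6 + 2 O}$ ($d{\left(O \right)} = \frac{1 + \left(O + O\right)}{\left(6 + O\right) + O} = \frac{1 + 2 O}{6 + 2 O}$)
$F = \frac{44}{3}$ ($F = - \frac{\left(-7 - 4\right) 12}{9} = - \frac{\left(-11\right) 12}{9} = \left(- \frac{1}{9}\right) \left(-132\right) = \frac{44}{3} \approx 14.667$)
$\sqrt{F + d{\left(7 \right)}} = \sqrt{\frac{44}{3} + \frac{\frac{1}{2} + 7}{3 + 7}} = \sqrt{\frac{44}{3} + \frac{1}{10} \cdot \frac{15}{2}} = \sqrt{\frac{44}{3} + \frac{3}{4}} = \sqrt{\frac{185}{12}} = \frac{\sqrt{555}}{6}$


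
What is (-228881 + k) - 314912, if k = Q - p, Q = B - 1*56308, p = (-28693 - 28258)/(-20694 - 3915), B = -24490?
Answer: -15370616870/24609 ≈ -6.2459e+5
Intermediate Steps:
p = 56951/24609 (p = -56951/(-24609) = -56951*(-1/24609) = 56951/24609 ≈ 2.3142)
Q = -80798 (Q = -24490 - 1*56308 = -24490 - 56308 = -80798)
k = -1988414933/24609 (k = -80798 - 1*56951/24609 = -80798 - 56951/24609 = -1988414933/24609 ≈ -80800.)
(-228881 + k) - 314912 = (-228881 - 1988414933/24609) - 314912 = -7620947462/24609 - 314912 = -15370616870/24609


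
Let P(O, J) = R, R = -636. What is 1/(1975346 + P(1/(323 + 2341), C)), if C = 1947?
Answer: 1/1974710 ≈ 5.0640e-7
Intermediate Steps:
P(O, J) = -636
1/(1975346 + P(1/(323 + 2341), C)) = 1/(1975346 - 636) = 1/1974710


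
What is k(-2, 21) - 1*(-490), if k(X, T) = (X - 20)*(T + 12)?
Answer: -236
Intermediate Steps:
k(X, T) = (-20 + X)*(12 + T)
k(-2, 21) - 1*(-490) = (-240 - 20*21 + 12*(-2) + 21*(-2)) - 1*(-490) = (-240 - 420 - 24 - 42) + 490 = -726 + 490 = -236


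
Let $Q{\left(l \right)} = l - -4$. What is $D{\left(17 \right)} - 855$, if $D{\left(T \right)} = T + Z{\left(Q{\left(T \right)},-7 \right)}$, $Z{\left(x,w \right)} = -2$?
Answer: $-840$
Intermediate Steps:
$Q{\left(l \right)} = 4 + l$ ($Q{\left(l \right)} = l + 4 = 4 + l$)
$D{\left(T \right)} = -2 + T$ ($D{\left(T \right)} = T - 2 = -2 + T$)
$D{\left(17 \right)} - 855 = \left(-2 + 17\right) - 855 = 15 - 855 = -840$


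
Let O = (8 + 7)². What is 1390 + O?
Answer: 1615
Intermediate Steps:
O = 225 (O = 15² = 225)
1390 + O = 1390 + 225 = 1615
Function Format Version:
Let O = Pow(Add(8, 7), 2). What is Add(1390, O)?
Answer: 1615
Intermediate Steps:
O = 225 (O = Pow(15, 2) = 225)
Add(1390, O) = Add(1390, 225) = 1615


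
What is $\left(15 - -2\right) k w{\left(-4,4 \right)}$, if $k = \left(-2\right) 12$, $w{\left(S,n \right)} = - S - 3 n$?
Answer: $3264$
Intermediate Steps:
$k = -24$
$\left(15 - -2\right) k w{\left(-4,4 \right)} = \left(15 - -2\right) \left(-24\right) \left(\left(-1\right) \left(-4\right) - 12\right) = \left(15 + 2\right) \left(-24\right) \left(4 - 12\right) = 17 \left(-24\right) \left(-8\right) = \left(-408\right) \left(-8\right) = 3264$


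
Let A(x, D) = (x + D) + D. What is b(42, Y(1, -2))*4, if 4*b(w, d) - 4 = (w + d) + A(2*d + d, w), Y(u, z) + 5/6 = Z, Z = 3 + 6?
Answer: 488/3 ≈ 162.67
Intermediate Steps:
Z = 9
Y(u, z) = 49/6 (Y(u, z) = -⅚ + 9 = 49/6)
A(x, D) = x + 2*D (A(x, D) = (D + x) + D = x + 2*D)
b(w, d) = 1 + d + 3*w/4 (b(w, d) = 1 + ((w + d) + ((2*d + d) + 2*w))/4 = 1 + ((d + w) + (3*d + 2*w))/4 = 1 + ((d + w) + (2*w + 3*d))/4 = 1 + (3*w + 4*d)/4 = 1 + (d + 3*w/4) = 1 + d + 3*w/4)
b(42, Y(1, -2))*4 = (1 + 49/6 + (¾)*42)*4 = (1 + 49/6 + 63/2)*4 = (122/3)*4 = 488/3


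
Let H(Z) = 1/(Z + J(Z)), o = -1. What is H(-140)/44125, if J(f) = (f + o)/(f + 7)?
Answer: -133/815385875 ≈ -1.6311e-7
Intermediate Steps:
J(f) = (-1 + f)/(7 + f) (J(f) = (f - 1)/(f + 7) = (-1 + f)/(7 + f))
H(Z) = 1/(Z + (-1 + Z)/(7 + Z))
H(-140)/44125 = ((7 - 140)/(-1 - 140 - 140*(7 - 140)))/44125 = (-133/(-1 - 140 - 140*(-133)))*(1/44125) = (-133/(-1 - 140 + 18620))*(1/44125) = (-133/18479)*(1/44125) = ((1/18479)*(-133))*(1/44125) = -133/18479*1/44125 = -133/815385875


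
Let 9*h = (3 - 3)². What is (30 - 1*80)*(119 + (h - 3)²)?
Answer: -6400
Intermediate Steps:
h = 0 (h = (3 - 3)²/9 = (⅑)*0² = (⅑)*0 = 0)
(30 - 1*80)*(119 + (h - 3)²) = (30 - 1*80)*(119 + (0 - 3)²) = (30 - 80)*(119 + (-3)²) = -50*(119 + 9) = -50*128 = -6400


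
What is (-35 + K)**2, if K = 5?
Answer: 900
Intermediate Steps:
(-35 + K)**2 = (-35 + 5)**2 = (-30)**2 = 900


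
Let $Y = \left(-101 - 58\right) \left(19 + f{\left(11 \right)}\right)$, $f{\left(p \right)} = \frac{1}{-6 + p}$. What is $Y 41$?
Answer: $- \frac{625824}{5} \approx -1.2516 \cdot 10^{5}$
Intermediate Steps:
$Y = - \frac{15264}{5}$ ($Y = \left(-101 - 58\right) \left(19 + \frac{1}{-6 + 11}\right) = - 159 \left(19 + \frac{1}{5}\right) = \left(-159\right) \frac{96}{5} = - \frac{15264}{5} \approx -3052.8$)
$Y 41 = \left(- \frac{15264}{5}\right) 41 = - \frac{625824}{5}$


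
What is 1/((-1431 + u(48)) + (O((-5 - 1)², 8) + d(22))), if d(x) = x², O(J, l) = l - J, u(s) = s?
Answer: -1/927 ≈ -0.0010787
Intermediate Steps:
1/((-1431 + u(48)) + (O((-5 - 1)², 8) + d(22))) = 1/((-1431 + 48) + ((8 - (-5 - 1)²) + 22²)) = 1/(-1383 + ((8 - 1*(-6)²) + 484)) = 1/(-1383 + ((8 - 1*36) + 484)) = 1/(-1383 + ((8 - 36) + 484)) = 1/(-1383 + (-28 + 484)) = 1/(-1383 + 456) = 1/(-927) = -1/927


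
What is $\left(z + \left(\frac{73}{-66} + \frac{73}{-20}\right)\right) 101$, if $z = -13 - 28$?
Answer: $- \frac{3050099}{660} \approx -4621.4$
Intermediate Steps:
$z = -41$
$\left(z + \left(\frac{73}{-66} + \frac{73}{-20}\right)\right) 101 = \left(-41 + \left(\frac{73}{-66} + \frac{73}{-20}\right)\right) 101 = \left(-41 + \left(73 \left(- \frac{1}{66}\right) + 73 \left(- \frac{1}{20}\right)\right)\right) 101 = \left(-41 - \frac{3139}{660}\right) 101 = \left(- \frac{30199}{660}\right) 101 = - \frac{3050099}{660}$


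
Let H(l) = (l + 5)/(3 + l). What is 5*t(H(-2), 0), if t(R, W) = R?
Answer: 15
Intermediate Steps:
H(l) = (5 + l)/(3 + l)
5*t(H(-2), 0) = 5*((5 - 2)/(3 - 2)) = 5*(3/1) = 5*(1*3) = 5*3 = 15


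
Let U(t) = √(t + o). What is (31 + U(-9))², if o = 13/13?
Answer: 953 + 124*I*√2 ≈ 953.0 + 175.36*I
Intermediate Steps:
o = 1 (o = 13*(1/13) = 1)
U(t) = √(1 + t) (U(t) = √(t + 1) = √(1 + t))
(31 + U(-9))² = (31 + √(1 - 9))² = (31 + √(-8))² = (31 + 2*I*√2)²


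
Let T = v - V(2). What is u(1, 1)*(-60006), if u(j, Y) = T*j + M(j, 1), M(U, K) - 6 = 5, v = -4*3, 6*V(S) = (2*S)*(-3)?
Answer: -60006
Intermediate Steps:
V(S) = -S (V(S) = ((2*S)*(-3))/6 = (-6*S)/6 = -S)
v = -12
M(U, K) = 11 (M(U, K) = 6 + 5 = 11)
T = -10 (T = -12 - (-1)*2 = -12 - 1*(-2) = -12 + 2 = -10)
u(j, Y) = 11 - 10*j (u(j, Y) = -10*j + 11 = 11 - 10*j)
u(1, 1)*(-60006) = (11 - 10*1)*(-60006) = (11 - 10)*(-60006) = 1*(-60006) = -60006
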